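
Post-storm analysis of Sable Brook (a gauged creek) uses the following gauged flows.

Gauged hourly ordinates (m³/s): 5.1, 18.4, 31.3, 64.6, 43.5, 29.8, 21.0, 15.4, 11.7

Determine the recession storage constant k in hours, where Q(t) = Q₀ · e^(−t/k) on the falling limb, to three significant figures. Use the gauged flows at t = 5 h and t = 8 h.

On the falling limb, Q drops from 29.8 to 11.7 m³/s between t = 5 h and t = 8 h (Δt = 3 h).
k = −Δt / ln(Q₂/Q₁) = −3 / ln(11.7/29.8) = 3.21 h.

k ≈ 3.21 h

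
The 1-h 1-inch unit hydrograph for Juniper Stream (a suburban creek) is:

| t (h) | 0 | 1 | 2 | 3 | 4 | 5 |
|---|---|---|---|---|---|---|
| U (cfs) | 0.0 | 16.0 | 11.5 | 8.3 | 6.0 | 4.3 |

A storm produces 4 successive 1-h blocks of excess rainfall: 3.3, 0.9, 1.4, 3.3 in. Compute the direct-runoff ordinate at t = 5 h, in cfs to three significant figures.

By discrete convolution, Q_j = Σ (P_i / 1 in) · U_{j−i}.
At t = 5 h (j=5): Q = (3.3/1)·4.3 + (0.9/1)·6.0 + (1.4/1)·8.3 + (3.3/1)·11.5 = 69.2 cfs.

Q ≈ 69.2 cfs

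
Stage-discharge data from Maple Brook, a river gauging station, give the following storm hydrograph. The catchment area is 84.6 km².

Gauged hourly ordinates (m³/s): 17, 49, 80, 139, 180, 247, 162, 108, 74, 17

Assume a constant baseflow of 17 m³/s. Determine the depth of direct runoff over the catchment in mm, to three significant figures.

Direct runoff: 0.0, 32.0, 63.0, 122.0, 163.0, 230.0, 145.0, 91.0, 57.0, 0.0 m³/s; ΣQ_DR = 903.0 m³/s.
V = ΣQ_DR · Δt = 903.0 × 3600 s = 3.251 × 10^6 m³.
Over A = 84.6 km², depth = V / A = 38.4 mm.

d ≈ 38.4 mm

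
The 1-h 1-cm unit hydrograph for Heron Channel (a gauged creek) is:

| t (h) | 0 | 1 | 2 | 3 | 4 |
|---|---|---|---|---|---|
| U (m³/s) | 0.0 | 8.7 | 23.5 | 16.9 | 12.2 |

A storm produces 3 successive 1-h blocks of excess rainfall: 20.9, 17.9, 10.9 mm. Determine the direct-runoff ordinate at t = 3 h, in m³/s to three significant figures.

By discrete convolution, Q_j = Σ (P_i / 10 mm) · U_{j−i}.
At t = 3 h (j=3): Q = (20.9/10)·16.9 + (17.9/10)·23.5 + (10.9/10)·8.7 = 86.9 m³/s.

Q ≈ 86.9 m³/s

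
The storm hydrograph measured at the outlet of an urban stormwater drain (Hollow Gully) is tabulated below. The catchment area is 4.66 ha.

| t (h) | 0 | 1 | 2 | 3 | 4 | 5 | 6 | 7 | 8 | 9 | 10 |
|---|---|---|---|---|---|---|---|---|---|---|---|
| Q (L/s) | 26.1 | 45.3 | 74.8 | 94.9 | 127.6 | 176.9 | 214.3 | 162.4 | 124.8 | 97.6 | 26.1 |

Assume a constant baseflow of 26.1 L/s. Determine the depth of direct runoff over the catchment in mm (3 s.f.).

d ≈ 68.3 mm

Direct runoff: 0.0, 19.2, 48.7, 68.8, 101.5, 150.8, 188.2, 136.3, 98.7, 71.5, 0.0 L/s; ΣQ_DR = 883.7 L/s.
V = ΣQ_DR · Δt = 883.7 × 3600 s = 3.181 × 10^6 L.
Over A = 4.66 ha, depth = V / A = 68.3 mm.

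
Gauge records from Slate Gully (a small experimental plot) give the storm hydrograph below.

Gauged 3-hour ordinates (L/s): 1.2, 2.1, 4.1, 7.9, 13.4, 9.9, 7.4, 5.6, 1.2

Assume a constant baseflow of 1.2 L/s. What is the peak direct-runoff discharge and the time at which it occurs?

Subtracting baseflow gives direct-runoff ordinates: 0.0, 0.9, 2.9, 6.7, 12.2, 8.7, 6.2, 4.4, 0.0 L/s.
The maximum is 12.2 L/s, occurring at the reading for t = 12 h.

Q_p = 12.2 L/s at t = 12 h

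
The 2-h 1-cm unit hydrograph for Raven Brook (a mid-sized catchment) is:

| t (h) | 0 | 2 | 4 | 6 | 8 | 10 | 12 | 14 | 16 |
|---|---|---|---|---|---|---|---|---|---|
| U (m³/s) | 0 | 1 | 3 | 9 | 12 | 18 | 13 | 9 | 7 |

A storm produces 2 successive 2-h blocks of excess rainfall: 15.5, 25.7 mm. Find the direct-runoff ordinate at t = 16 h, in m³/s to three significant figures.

By discrete convolution, Q_j = Σ (P_i / 10 mm) · U_{j−i}.
At t = 16 h (j=8): Q = (15.5/10)·7 + (25.7/10)·9 = 34.0 m³/s.

Q ≈ 34.0 m³/s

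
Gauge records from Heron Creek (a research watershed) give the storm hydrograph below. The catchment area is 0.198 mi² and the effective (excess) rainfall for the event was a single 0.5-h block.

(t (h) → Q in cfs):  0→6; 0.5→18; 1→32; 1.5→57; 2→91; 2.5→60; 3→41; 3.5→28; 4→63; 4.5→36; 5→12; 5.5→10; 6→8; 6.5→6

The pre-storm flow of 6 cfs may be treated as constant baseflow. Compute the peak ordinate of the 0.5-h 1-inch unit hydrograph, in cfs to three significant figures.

U_p ≈ 56.6 cfs

Direct runoff: 0.0, 12.0, 26.0, 51.0, 85.0, 54.0, 35.0, 22.0, 57.0, 30.0, 6.0, 4.0, 2.0, 0.0 cfs; ΣQ_DR = 384.0 cfs, peak = 85.0 cfs.
Runoff depth d = ΣQ_DR·Δt / A = 384.0 × 1800 / (0.198 mi²) = 1.503 in.
The 1-inch UH is the DRH scaled by (1 in)/d, so U_p = 85.0 × 1/1.503 = 56.6 cfs.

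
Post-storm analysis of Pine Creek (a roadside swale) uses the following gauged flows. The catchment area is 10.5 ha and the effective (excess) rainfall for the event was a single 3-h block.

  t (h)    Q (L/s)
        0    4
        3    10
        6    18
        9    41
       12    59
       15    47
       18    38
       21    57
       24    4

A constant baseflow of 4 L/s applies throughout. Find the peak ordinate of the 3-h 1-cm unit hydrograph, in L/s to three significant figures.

Direct runoff: 0.0, 6.0, 14.0, 37.0, 55.0, 43.0, 34.0, 53.0, 0.0 L/s; ΣQ_DR = 242.0 L/s, peak = 55.0 L/s.
Runoff depth d = ΣQ_DR·Δt / A = 242.0 × 10800 / (10.5 ha) = 24.89 mm.
The 1-cm UH is the DRH scaled by (10 mm)/d, so U_p = 55.0 × 10/24.89 = 22.1 L/s.

U_p ≈ 22.1 L/s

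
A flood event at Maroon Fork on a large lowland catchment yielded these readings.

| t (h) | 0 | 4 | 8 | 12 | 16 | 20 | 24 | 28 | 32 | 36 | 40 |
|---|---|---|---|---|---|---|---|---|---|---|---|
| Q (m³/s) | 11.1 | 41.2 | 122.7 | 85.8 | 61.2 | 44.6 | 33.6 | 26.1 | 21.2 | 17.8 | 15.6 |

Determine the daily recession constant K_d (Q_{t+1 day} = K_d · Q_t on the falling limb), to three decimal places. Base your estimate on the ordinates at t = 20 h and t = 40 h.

Between t = 20 h and t = 40 h the flow falls from 44.6 to 15.6 m³/s over 5×4 h = 20 h.
Per-interval ratio K = (15.6/44.6)^(1/5) = 0.8105; K_d = K^(24/4) = 0.283.

K_d ≈ 0.283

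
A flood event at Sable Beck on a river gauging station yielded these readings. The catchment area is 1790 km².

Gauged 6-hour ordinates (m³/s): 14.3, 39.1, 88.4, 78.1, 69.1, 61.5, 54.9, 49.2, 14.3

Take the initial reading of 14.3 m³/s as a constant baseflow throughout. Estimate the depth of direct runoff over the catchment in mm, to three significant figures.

Direct runoff: 0.0, 24.8, 74.1, 63.8, 54.8, 47.2, 40.6, 34.9, 0.0 m³/s; ΣQ_DR = 340.2 m³/s.
V = ΣQ_DR · Δt = 340.2 × 21600 s = 7.348 × 10^6 m³.
Over A = 1790 km², depth = V / A = 4.11 mm.

d ≈ 4.11 mm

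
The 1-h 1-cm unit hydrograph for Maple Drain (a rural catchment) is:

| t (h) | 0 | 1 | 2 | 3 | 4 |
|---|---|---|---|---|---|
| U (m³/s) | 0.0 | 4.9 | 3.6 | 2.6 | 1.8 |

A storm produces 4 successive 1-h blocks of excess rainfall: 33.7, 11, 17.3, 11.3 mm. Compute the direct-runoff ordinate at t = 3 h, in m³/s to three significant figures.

By discrete convolution, Q_j = Σ (P_i / 10 mm) · U_{j−i}.
At t = 3 h (j=3): Q = (33.7/10)·2.6 + (11/10)·3.6 + (17.3/10)·4.9 + (11.3/10)·0.0 = 21.2 m³/s.

Q ≈ 21.2 m³/s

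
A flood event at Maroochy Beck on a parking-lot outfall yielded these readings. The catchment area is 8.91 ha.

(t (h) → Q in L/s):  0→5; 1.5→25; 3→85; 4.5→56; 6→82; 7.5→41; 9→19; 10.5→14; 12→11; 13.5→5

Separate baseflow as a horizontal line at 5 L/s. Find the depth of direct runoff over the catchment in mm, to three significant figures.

Direct runoff: 0.0, 20.0, 80.0, 51.0, 77.0, 36.0, 14.0, 9.0, 6.0, 0.0 L/s; ΣQ_DR = 293.0 L/s.
V = ΣQ_DR · Δt = 293.0 × 5400 s = 1.582 × 10^6 L.
Over A = 8.91 ha, depth = V / A = 17.8 mm.

d ≈ 17.8 mm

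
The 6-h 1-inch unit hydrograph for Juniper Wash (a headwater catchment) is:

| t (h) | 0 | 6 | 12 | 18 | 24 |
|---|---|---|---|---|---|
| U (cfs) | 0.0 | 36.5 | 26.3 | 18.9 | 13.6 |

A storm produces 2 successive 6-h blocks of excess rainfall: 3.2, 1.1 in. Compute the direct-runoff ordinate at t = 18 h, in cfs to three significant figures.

By discrete convolution, Q_j = Σ (P_i / 1 in) · U_{j−i}.
At t = 18 h (j=3): Q = (3.2/1)·18.9 + (1.1/1)·26.3 = 89.4 cfs.

Q ≈ 89.4 cfs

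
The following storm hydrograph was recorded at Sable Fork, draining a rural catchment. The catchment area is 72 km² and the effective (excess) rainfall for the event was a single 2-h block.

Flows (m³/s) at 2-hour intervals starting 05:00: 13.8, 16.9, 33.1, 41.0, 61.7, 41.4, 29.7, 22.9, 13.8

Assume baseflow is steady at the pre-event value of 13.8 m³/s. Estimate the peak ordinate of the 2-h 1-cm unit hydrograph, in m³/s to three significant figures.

Direct runoff: 0.0, 3.1, 19.3, 27.2, 47.9, 27.6, 15.9, 9.1, 0.0 m³/s; ΣQ_DR = 150.1 m³/s, peak = 47.9 m³/s.
Runoff depth d = ΣQ_DR·Δt / A = 150.1 × 7200 / (72 km²) = 15.01 mm.
The 1-cm UH is the DRH scaled by (10 mm)/d, so U_p = 47.9 × 10/15.01 = 31.9 m³/s.

U_p ≈ 31.9 m³/s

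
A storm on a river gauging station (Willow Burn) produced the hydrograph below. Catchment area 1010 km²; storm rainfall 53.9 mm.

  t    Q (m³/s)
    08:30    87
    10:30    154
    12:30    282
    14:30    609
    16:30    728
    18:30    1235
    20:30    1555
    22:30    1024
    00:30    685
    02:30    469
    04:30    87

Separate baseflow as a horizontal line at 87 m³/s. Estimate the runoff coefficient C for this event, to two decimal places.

ΣQ_DR = 5958 m³/s; V = ΣQ_DR·Δt = 4.290 × 10^7 m³.
Runoff depth d = V / A = 42.47 mm.
C = d / P = 42.47 / 53.9 = 0.79.

C ≈ 0.79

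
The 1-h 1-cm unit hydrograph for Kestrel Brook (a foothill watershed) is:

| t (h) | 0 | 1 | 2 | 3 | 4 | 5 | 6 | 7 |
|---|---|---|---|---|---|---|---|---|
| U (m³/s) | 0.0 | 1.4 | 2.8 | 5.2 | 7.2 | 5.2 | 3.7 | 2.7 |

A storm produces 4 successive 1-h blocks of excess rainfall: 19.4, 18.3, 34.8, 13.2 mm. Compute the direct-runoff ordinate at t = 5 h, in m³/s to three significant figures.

By discrete convolution, Q_j = Σ (P_i / 10 mm) · U_{j−i}.
At t = 5 h (j=5): Q = (19.4/10)·5.2 + (18.3/10)·7.2 + (34.8/10)·5.2 + (13.2/10)·2.8 = 45.1 m³/s.

Q ≈ 45.1 m³/s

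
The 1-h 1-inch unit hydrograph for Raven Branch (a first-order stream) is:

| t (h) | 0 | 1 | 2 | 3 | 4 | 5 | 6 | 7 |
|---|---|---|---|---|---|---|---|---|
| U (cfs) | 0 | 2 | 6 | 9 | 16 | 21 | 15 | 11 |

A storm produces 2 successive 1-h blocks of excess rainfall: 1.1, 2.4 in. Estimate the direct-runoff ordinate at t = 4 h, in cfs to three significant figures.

Q ≈ 39.2 cfs

By discrete convolution, Q_j = Σ (P_i / 1 in) · U_{j−i}.
At t = 4 h (j=4): Q = (1.1/1)·16 + (2.4/1)·9 = 39.2 cfs.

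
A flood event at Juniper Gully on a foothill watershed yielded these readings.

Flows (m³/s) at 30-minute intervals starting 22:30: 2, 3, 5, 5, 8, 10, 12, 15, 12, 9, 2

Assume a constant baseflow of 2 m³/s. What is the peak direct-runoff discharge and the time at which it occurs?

Subtracting baseflow gives direct-runoff ordinates: 0.0, 1.0, 3.0, 3.0, 6.0, 8.0, 10.0, 13.0, 10.0, 7.0, 0.0 m³/s.
The maximum is 13.0 m³/s, occurring at the reading for t = 02:00.

Q_p = 13.0 m³/s at t = 02:00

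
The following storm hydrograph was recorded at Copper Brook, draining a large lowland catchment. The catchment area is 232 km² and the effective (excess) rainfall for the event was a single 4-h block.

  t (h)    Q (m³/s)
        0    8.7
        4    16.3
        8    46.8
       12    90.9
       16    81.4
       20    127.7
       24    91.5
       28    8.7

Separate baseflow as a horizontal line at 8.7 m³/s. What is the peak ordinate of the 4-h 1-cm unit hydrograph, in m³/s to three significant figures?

Direct runoff: 0.0, 7.6, 38.1, 82.2, 72.7, 119.0, 82.8, 0.0 m³/s; ΣQ_DR = 402.4 m³/s, peak = 119.0 m³/s.
Runoff depth d = ΣQ_DR·Δt / A = 402.4 × 14400 / (232 km²) = 24.98 mm.
The 1-cm UH is the DRH scaled by (10 mm)/d, so U_p = 119.0 × 10/24.98 = 47.6 m³/s.

U_p ≈ 47.6 m³/s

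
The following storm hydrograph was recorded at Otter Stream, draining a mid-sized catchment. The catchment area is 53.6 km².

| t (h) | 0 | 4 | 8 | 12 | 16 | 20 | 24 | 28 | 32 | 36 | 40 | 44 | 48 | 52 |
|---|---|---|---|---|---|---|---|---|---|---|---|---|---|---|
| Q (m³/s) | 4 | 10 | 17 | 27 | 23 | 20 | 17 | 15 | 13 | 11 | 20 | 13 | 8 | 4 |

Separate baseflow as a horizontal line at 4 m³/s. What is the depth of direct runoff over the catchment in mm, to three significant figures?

d ≈ 39.2 mm

Direct runoff: 0.0, 6.0, 13.0, 23.0, 19.0, 16.0, 13.0, 11.0, 9.0, 7.0, 16.0, 9.0, 4.0, 0.0 m³/s; ΣQ_DR = 146.0 m³/s.
V = ΣQ_DR · Δt = 146.0 × 14400 s = 2.102 × 10^6 m³.
Over A = 53.6 km², depth = V / A = 39.2 mm.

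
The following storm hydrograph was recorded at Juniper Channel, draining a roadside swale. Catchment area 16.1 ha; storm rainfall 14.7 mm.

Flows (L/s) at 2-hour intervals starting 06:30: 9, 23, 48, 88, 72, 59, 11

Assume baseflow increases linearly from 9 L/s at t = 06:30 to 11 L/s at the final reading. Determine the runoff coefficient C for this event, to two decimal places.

ΣQ_DR = 240.0 L/s; V = ΣQ_DR·Δt = 1.728 × 10^6 L.
Runoff depth d = V / A = 10.73 mm.
C = d / P = 10.73 / 14.7 = 0.73.

C ≈ 0.73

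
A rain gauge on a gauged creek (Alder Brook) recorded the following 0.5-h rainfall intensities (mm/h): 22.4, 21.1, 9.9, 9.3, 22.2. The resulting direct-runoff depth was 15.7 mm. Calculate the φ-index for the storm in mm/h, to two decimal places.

φ ≈ 11.43 mm/h

Only the 3 blocks with intensity above φ contribute runoff: 22.4, 21.1, 22.2 mm/h.
Σ(I−φ)·Δt = d  ⇒  (22.4+21.1+22.2 − 3φ)·0.5 = 15.7
φ = (65.70 − 15.7/0.5) / 3 = 11.43 mm/h.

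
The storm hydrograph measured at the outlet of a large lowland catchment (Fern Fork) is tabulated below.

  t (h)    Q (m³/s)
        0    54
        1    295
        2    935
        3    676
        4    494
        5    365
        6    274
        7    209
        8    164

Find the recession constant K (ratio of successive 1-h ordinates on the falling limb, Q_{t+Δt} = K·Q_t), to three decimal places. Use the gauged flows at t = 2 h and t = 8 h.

K ≈ 0.748

Using the recession-limb readings at t = 2 h and t = 8 h: Q falls from 935 to 164 m³/s over 6 intervals.
K = (Q₂/Q₁)^(1/6) = (164/935)^(1/6) = 0.748.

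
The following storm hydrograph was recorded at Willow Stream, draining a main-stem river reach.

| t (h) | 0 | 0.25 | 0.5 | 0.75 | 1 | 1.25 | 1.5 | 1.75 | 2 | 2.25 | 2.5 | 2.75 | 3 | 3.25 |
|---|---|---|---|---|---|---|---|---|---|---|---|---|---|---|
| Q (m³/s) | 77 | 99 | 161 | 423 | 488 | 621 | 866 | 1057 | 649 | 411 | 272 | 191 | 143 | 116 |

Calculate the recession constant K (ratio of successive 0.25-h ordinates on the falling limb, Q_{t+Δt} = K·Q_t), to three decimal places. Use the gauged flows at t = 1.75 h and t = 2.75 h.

K ≈ 0.652

Using the recession-limb readings at t = 1.75 h and t = 2.75 h: Q falls from 1057 to 191 m³/s over 4 intervals.
K = (Q₂/Q₁)^(1/4) = (191/1057)^(1/4) = 0.652.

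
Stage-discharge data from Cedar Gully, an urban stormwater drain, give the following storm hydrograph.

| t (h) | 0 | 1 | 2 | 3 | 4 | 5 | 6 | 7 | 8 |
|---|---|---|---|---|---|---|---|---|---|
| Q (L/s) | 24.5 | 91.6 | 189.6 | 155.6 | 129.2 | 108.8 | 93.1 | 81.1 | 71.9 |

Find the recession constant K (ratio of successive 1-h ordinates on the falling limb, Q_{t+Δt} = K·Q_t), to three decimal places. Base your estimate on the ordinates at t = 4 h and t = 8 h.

Using the recession-limb readings at t = 4 h and t = 8 h: Q falls from 129.2 to 71.9 L/s over 4 intervals.
K = (Q₂/Q₁)^(1/4) = (71.9/129.2)^(1/4) = 0.864.

K ≈ 0.864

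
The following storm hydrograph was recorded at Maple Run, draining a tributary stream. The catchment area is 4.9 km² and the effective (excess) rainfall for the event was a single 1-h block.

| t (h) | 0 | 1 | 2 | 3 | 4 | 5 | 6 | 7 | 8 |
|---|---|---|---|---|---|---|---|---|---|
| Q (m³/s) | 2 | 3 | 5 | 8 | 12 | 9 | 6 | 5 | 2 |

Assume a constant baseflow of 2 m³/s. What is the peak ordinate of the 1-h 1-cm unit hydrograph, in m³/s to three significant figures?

Direct runoff: 0.0, 1.0, 3.0, 6.0, 10.0, 7.0, 4.0, 3.0, 0.0 m³/s; ΣQ_DR = 34.00 m³/s, peak = 10.0 m³/s.
Runoff depth d = ΣQ_DR·Δt / A = 34.00 × 3600 / (4.9 km²) = 24.98 mm.
The 1-cm UH is the DRH scaled by (10 mm)/d, so U_p = 10.0 × 10/24.98 = 4.00 m³/s.

U_p ≈ 4.00 m³/s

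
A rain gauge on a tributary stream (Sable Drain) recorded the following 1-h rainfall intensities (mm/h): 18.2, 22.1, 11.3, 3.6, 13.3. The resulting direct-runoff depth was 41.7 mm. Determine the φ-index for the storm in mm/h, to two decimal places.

Only the 4 blocks with intensity above φ contribute runoff: 18.2, 22.1, 11.3, 13.3 mm/h.
Σ(I−φ)·Δt = d  ⇒  (18.2+22.1+11.3+13.3 − 4φ)·1 = 41.7
φ = (64.90 − 41.7/1) / 4 = 5.80 mm/h.

φ ≈ 5.80 mm/h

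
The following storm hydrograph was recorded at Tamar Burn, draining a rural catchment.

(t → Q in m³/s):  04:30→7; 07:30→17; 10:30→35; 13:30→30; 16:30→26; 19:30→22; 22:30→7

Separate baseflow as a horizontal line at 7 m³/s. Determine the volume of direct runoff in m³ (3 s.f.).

Direct-runoff ordinates (Q − Q_b): 0.0, 10.0, 28.0, 23.0, 19.0, 15.0, 0.0 m³/s.
ΣQ_DR = 95.00 m³/s.
With Δt = 3 h = 10800 s, V = ΣQ_DR · Δt = 95.00 × 10800 = 1.03 × 10^6 m³.

V ≈ 1.03 × 10^6 m³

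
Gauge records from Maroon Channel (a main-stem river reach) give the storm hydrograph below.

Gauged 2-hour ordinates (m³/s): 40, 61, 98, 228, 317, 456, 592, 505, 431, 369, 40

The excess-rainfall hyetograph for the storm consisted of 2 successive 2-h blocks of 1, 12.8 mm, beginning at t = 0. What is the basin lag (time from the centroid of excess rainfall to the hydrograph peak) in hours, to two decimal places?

t_L ≈ 9.14 h

Centroid of excess rainfall: t_c = Σ P_i·t̄_i / ΣP_i = 2.8551 h (block centres at 1, 3 h).
Hydrograph peak occurs at t = 12 h, so basin lag t_L = 12 − 2.8551 = 9.14 h.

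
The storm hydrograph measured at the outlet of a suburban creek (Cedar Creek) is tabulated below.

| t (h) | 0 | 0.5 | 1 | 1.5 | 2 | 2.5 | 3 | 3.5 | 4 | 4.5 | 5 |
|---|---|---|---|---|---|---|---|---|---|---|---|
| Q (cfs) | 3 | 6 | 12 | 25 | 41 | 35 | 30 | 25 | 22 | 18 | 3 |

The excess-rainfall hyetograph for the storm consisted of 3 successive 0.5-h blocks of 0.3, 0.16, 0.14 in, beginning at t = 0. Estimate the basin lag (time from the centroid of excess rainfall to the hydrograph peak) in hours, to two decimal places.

Centroid of excess rainfall: t_c = Σ P_i·t̄_i / ΣP_i = 0.6167 h (block centres at 0.25, 0.75, 1.25 h).
Hydrograph peak occurs at t = 2 h, so basin lag t_L = 2 − 0.6167 = 1.38 h.

t_L ≈ 1.38 h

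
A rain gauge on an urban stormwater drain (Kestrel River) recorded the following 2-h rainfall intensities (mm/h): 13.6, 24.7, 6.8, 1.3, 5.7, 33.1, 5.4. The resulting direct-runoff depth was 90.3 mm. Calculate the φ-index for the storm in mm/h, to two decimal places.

Only the 3 blocks with intensity above φ contribute runoff: 13.6, 24.7, 33.1 mm/h.
Σ(I−φ)·Δt = d  ⇒  (13.6+24.7+33.1 − 3φ)·2 = 90.3
φ = (71.40 − 90.3/2) / 3 = 8.75 mm/h.

φ ≈ 8.75 mm/h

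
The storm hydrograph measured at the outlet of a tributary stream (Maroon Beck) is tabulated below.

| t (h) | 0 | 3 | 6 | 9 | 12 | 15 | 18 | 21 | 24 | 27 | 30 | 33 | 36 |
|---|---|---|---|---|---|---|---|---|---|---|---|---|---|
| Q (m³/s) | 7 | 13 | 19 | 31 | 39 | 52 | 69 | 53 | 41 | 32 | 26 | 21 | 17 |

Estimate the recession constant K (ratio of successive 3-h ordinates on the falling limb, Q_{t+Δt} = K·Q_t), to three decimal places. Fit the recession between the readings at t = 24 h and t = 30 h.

Using the recession-limb readings at t = 24 h and t = 30 h: Q falls from 41 to 26 m³/s over 2 intervals.
K = (Q₂/Q₁)^(1/2) = (26/41)^(1/2) = 0.796.

K ≈ 0.796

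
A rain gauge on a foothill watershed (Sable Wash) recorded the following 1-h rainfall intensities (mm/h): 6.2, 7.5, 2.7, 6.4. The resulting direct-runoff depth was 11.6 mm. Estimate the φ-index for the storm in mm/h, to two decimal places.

Only the 3 blocks with intensity above φ contribute runoff: 6.2, 7.5, 6.4 mm/h.
Σ(I−φ)·Δt = d  ⇒  (6.2+7.5+6.4 − 3φ)·1 = 11.6
φ = (20.10 − 11.6/1) / 3 = 2.83 mm/h.

φ ≈ 2.83 mm/h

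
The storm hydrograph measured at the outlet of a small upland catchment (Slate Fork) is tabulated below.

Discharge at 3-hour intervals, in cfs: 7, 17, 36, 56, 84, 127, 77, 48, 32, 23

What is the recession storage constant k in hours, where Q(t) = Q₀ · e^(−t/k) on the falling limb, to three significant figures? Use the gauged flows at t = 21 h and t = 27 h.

On the falling limb, Q drops from 48 to 23 cfs between t = 21 h and t = 27 h (Δt = 6 h).
k = −Δt / ln(Q₂/Q₁) = −6 / ln(23/48) = 8.16 h.

k ≈ 8.16 h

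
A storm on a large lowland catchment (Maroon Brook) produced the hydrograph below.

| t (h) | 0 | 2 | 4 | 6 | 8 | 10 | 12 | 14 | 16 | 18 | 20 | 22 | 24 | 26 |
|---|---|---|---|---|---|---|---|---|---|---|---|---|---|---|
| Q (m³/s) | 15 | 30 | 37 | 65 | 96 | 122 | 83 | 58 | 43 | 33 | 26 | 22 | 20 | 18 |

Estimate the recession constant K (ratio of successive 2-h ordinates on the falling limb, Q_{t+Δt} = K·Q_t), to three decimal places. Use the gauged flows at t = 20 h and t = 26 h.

K ≈ 0.885

Using the recession-limb readings at t = 20 h and t = 26 h: Q falls from 26 to 18 m³/s over 3 intervals.
K = (Q₂/Q₁)^(1/3) = (18/26)^(1/3) = 0.885.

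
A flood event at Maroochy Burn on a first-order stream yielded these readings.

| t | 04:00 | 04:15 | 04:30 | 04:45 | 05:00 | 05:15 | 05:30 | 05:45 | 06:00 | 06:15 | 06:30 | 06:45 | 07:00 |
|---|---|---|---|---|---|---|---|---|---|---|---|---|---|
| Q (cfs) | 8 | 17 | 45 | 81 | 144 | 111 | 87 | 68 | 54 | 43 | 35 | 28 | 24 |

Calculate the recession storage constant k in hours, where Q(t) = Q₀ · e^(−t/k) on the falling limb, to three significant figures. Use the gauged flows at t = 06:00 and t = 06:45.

k ≈ 1.14 h

On the falling limb, Q drops from 54 to 28 cfs between t = 06:00 and t = 06:45 (Δt = 0.75 h).
k = −Δt / ln(Q₂/Q₁) = −0.75 / ln(28/54) = 1.14 h.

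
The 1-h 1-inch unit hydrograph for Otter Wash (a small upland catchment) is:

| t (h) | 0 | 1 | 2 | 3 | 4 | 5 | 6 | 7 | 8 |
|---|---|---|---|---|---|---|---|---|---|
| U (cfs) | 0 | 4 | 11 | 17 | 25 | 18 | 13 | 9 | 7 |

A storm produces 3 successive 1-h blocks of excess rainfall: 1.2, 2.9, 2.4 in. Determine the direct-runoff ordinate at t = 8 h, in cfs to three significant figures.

By discrete convolution, Q_j = Σ (P_i / 1 in) · U_{j−i}.
At t = 8 h (j=8): Q = (1.2/1)·7 + (2.9/1)·9 + (2.4/1)·13 = 65.7 cfs.

Q ≈ 65.7 cfs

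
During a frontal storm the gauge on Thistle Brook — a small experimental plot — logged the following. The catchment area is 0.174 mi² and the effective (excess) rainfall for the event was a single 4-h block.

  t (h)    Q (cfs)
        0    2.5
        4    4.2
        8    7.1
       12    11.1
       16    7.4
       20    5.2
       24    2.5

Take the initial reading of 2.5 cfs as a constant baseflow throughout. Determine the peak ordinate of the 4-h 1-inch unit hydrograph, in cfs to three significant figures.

U_p ≈ 10.7 cfs

Direct runoff: 0.0, 1.7, 4.6, 8.6, 4.9, 2.7, 0.0 cfs; ΣQ_DR = 22.50 cfs, peak = 8.6 cfs.
Runoff depth d = ΣQ_DR·Δt / A = 22.50 × 14400 / (0.174 mi²) = 0.8015 in.
The 1-inch UH is the DRH scaled by (1 in)/d, so U_p = 8.6 × 1/0.8015 = 10.7 cfs.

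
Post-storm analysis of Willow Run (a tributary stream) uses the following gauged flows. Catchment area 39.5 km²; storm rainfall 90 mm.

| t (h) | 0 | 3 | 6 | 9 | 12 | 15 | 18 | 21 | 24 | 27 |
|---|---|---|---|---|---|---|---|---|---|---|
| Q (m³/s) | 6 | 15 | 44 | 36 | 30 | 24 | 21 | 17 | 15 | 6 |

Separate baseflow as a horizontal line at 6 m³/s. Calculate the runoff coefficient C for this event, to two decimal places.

C ≈ 0.47

ΣQ_DR = 154.0 m³/s; V = ΣQ_DR·Δt = 1.663 × 10^6 m³.
Runoff depth d = V / A = 42.11 mm.
C = d / P = 42.11 / 90 = 0.47.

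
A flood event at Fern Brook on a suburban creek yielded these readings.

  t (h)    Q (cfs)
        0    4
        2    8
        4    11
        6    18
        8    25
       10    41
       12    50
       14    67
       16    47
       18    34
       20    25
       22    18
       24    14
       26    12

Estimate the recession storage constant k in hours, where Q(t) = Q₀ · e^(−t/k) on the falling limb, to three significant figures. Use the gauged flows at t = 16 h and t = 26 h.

On the falling limb, Q drops from 47 to 12 cfs between t = 16 h and t = 26 h (Δt = 10 h).
k = −Δt / ln(Q₂/Q₁) = −10 / ln(12/47) = 7.32 h.

k ≈ 7.32 h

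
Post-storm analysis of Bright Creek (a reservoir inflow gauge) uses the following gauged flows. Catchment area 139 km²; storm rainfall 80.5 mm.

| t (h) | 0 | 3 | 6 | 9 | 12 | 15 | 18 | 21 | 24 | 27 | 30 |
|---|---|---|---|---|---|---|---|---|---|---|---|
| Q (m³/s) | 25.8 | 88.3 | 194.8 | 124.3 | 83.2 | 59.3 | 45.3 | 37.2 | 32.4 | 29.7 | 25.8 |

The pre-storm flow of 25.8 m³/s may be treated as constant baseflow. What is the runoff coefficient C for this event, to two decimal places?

ΣQ_DR = 462.3 m³/s; V = ΣQ_DR·Δt = 4.993 × 10^6 m³.
Runoff depth d = V / A = 35.92 mm.
C = d / P = 35.92 / 80.5 = 0.45.

C ≈ 0.45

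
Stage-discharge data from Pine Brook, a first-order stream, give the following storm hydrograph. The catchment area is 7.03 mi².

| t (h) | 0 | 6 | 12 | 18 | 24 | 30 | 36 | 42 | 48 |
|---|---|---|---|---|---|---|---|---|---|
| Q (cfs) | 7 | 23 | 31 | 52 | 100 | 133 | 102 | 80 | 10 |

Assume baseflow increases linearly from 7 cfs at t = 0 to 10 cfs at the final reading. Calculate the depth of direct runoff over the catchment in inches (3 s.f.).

Direct runoff: 0.00, 15.62, 23.25, 43.88, 91.50, 124.12, 92.75, 70.38, 0.00 cfs; ΣQ_DR = 461.5 cfs.
V = ΣQ_DR · Δt = 461.5 × 21600 s = 9.968 × 10^6 ft³.
Over A = 7.03 mi², depth = V / A = 0.610 in.

d ≈ 0.610 in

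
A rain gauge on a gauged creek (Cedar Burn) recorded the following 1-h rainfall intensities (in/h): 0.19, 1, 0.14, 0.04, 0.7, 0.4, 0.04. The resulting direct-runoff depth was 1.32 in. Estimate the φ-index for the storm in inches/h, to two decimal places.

φ ≈ 0.26 in/h

Only the 3 blocks with intensity above φ contribute runoff: 1, 0.7, 0.4 in/h.
Σ(I−φ)·Δt = d  ⇒  (1+0.7+0.4 − 3φ)·1 = 1.32
φ = (2.100 − 1.32/1) / 3 = 0.26 in/h.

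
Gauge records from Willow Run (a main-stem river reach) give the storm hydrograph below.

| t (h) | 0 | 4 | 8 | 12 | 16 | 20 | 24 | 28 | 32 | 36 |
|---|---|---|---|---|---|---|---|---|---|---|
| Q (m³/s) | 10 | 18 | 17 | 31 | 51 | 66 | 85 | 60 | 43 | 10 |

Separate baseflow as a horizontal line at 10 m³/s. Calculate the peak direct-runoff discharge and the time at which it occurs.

Q_p = 75.0 m³/s at t = 24 h

Subtracting baseflow gives direct-runoff ordinates: 0.0, 8.0, 7.0, 21.0, 41.0, 56.0, 75.0, 50.0, 33.0, 0.0 m³/s.
The maximum is 75.0 m³/s, occurring at the reading for t = 24 h.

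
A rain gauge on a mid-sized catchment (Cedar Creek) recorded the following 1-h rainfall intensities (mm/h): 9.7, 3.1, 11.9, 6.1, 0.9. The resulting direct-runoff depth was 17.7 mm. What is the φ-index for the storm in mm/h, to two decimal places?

Only the 3 blocks with intensity above φ contribute runoff: 9.7, 11.9, 6.1 mm/h.
Σ(I−φ)·Δt = d  ⇒  (9.7+11.9+6.1 − 3φ)·1 = 17.7
φ = (27.70 − 17.7/1) / 3 = 3.33 mm/h.

φ ≈ 3.33 mm/h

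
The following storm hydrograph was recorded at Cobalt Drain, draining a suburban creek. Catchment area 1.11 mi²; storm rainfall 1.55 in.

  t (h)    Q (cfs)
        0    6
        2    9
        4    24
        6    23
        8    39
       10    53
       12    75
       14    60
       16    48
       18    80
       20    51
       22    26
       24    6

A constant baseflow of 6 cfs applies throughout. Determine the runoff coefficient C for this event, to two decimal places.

ΣQ_DR = 422.0 cfs; V = ΣQ_DR·Δt = 3.038 × 10^6 ft³.
Runoff depth d = V / A = 1.178 in.
C = d / P = 1.178 / 1.55 = 0.76.

C ≈ 0.76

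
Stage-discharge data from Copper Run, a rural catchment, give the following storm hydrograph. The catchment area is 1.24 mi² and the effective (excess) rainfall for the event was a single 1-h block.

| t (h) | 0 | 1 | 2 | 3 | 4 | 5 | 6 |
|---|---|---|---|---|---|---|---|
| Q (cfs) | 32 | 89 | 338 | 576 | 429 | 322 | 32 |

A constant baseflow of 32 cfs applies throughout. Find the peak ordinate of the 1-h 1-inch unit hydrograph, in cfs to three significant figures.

Direct runoff: 0.0, 57.0, 306.0, 544.0, 397.0, 290.0, 0.0 cfs; ΣQ_DR = 1594 cfs, peak = 544.0 cfs.
Runoff depth d = ΣQ_DR·Δt / A = 1594 × 3600 / (1.24 mi²) = 1.992 in.
The 1-inch UH is the DRH scaled by (1 in)/d, so U_p = 544.0 × 1/1.992 = 273 cfs.

U_p ≈ 273 cfs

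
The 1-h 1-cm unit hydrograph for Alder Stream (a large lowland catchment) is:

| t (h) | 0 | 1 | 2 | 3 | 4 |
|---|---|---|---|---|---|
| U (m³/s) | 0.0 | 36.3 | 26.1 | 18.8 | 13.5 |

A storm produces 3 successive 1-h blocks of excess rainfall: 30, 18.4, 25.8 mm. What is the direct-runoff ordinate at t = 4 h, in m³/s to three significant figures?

Q ≈ 142 m³/s

By discrete convolution, Q_j = Σ (P_i / 10 mm) · U_{j−i}.
At t = 4 h (j=4): Q = (30/10)·13.5 + (18.4/10)·18.8 + (25.8/10)·26.1 = 142 m³/s.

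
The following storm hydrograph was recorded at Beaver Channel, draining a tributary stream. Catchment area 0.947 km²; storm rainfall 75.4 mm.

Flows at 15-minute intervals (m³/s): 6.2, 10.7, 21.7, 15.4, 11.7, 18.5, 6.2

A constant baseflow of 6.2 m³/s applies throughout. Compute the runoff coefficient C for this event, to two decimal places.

C ≈ 0.59

ΣQ_DR = 47.00 m³/s; V = ΣQ_DR·Δt = 42300 m³.
Runoff depth d = V / A = 44.67 mm.
C = d / P = 44.67 / 75.4 = 0.59.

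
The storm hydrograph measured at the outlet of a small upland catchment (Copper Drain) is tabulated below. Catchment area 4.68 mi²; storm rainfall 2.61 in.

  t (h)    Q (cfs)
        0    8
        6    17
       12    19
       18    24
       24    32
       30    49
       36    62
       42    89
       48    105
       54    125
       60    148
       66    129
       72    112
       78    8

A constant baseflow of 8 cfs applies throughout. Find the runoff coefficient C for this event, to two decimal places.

C ≈ 0.62

ΣQ_DR = 815.0 cfs; V = ΣQ_DR·Δt = 1.760 × 10^7 ft³.
Runoff depth d = V / A = 1.619 in.
C = d / P = 1.619 / 2.61 = 0.62.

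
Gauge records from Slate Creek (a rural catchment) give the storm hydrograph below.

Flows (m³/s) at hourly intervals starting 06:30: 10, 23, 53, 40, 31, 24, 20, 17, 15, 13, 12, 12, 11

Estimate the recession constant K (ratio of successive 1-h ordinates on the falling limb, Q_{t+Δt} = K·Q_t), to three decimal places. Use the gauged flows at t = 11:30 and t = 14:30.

K ≈ 0.855

Using the recession-limb readings at t = 11:30 and t = 14:30: Q falls from 24 to 15 m³/s over 3 intervals.
K = (Q₂/Q₁)^(1/3) = (15/24)^(1/3) = 0.855.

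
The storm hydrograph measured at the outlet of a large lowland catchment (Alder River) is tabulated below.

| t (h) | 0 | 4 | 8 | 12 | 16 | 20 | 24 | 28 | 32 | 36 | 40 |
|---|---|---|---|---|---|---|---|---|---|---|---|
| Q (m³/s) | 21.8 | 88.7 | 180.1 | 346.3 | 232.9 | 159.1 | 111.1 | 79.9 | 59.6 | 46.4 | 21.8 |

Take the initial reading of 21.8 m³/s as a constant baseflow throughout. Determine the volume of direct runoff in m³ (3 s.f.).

V ≈ 1.60 × 10^7 m³

Direct-runoff ordinates (Q − Q_b): 0.0, 66.9, 158.3, 324.5, 211.1, 137.3, 89.3, 58.1, 37.8, 24.6, 0.0 m³/s.
ΣQ_DR = 1108 m³/s.
With Δt = 4 h = 14400 s, V = ΣQ_DR · Δt = 1108 × 14400 = 1.60 × 10^7 m³.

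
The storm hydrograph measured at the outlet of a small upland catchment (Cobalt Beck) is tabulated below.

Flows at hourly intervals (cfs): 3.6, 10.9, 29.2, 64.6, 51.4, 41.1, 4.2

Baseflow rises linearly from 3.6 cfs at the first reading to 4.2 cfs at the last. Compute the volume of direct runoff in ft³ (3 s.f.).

Direct-runoff ordinates (Q − Q_b): 0.00, 7.20, 25.40, 60.70, 47.40, 37.00, 0.00 cfs.
ΣQ_DR = 177.7 cfs.
With Δt = 1 h = 3600 s, V = ΣQ_DR · Δt = 177.7 × 3600 = 6.40 × 10^5 ft³.

V ≈ 6.40 × 10^5 ft³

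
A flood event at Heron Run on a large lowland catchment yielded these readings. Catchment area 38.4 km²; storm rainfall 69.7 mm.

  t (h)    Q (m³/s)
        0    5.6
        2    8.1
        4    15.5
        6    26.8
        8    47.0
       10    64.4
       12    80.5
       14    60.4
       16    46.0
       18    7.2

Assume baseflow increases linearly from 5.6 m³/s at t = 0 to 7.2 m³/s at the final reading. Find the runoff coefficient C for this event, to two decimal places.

ΣQ_DR = 297.5 m³/s; V = ΣQ_DR·Δt = 2.142 × 10^6 m³.
Runoff depth d = V / A = 55.78 mm.
C = d / P = 55.78 / 69.7 = 0.80.

C ≈ 0.80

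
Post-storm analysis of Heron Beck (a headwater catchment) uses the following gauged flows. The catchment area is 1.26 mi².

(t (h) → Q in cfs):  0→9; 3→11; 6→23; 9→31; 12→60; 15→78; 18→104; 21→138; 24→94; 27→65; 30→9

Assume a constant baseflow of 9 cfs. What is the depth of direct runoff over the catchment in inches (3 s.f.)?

Direct runoff: 0.0, 2.0, 14.0, 22.0, 51.0, 69.0, 95.0, 129.0, 85.0, 56.0, 0.0 cfs; ΣQ_DR = 523.0 cfs.
V = ΣQ_DR · Δt = 523.0 × 10800 s = 5.648 × 10^6 ft³.
Over A = 1.26 mi², depth = V / A = 1.93 in.

d ≈ 1.93 in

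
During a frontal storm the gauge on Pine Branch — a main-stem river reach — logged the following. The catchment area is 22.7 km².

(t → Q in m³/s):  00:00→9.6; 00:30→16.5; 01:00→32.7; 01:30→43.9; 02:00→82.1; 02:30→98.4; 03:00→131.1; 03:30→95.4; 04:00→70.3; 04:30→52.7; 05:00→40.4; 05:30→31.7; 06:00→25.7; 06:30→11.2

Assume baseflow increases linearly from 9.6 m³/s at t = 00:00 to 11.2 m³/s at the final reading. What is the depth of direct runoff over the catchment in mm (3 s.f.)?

d ≈ 47.3 mm

Direct runoff: 0.00, 6.78, 22.85, 33.93, 72.01, 88.18, 120.76, 84.94, 59.72, 41.99, 29.57, 20.75, 14.62, 0.00 m³/s; ΣQ_DR = 596.1 m³/s.
V = ΣQ_DR · Δt = 596.1 × 1800 s = 1.073 × 10^6 m³.
Over A = 22.7 km², depth = V / A = 47.3 mm.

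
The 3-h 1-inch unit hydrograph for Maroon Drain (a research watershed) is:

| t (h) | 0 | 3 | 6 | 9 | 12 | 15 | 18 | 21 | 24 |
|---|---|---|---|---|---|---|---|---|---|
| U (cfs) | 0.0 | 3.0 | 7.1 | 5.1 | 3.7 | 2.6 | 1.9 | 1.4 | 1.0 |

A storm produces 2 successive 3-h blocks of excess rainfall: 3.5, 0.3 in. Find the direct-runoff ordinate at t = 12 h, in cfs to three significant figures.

Q ≈ 14.5 cfs

By discrete convolution, Q_j = Σ (P_i / 1 in) · U_{j−i}.
At t = 12 h (j=4): Q = (3.5/1)·3.7 + (0.3/1)·5.1 = 14.5 cfs.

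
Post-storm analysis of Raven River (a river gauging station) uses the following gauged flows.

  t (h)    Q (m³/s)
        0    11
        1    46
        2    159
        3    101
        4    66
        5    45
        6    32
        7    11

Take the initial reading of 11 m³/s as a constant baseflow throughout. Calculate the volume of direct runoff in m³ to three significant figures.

V ≈ 1.38 × 10^6 m³

Direct-runoff ordinates (Q − Q_b): 0.0, 35.0, 148.0, 90.0, 55.0, 34.0, 21.0, 0.0 m³/s.
ΣQ_DR = 383.0 m³/s.
With Δt = 1 h = 3600 s, V = ΣQ_DR · Δt = 383.0 × 3600 = 1.38 × 10^6 m³.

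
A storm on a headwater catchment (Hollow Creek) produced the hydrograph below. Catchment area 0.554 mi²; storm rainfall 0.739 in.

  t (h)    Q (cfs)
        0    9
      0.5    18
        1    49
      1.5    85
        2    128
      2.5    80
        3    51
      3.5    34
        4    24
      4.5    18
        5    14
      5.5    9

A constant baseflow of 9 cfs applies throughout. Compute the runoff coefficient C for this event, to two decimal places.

ΣQ_DR = 411.0 cfs; V = ΣQ_DR·Δt = 7.398 × 10^5 ft³.
Runoff depth d = V / A = 0.5748 in.
C = d / P = 0.5748 / 0.739 = 0.78.

C ≈ 0.78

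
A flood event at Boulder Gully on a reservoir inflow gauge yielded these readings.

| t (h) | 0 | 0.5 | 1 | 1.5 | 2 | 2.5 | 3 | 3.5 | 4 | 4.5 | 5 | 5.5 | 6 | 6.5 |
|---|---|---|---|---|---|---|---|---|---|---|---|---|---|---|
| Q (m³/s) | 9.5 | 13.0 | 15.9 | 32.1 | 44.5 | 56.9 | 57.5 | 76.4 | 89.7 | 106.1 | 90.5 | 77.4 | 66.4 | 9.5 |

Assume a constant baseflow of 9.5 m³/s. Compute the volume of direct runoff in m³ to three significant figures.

Direct-runoff ordinates (Q − Q_b): 0.0, 3.5, 6.4, 22.6, 35.0, 47.4, 48.0, 66.9, 80.2, 96.6, 81.0, 67.9, 56.9, 0.0 m³/s.
ΣQ_DR = 612.4 m³/s.
With Δt = 0.5 h = 1800 s, V = ΣQ_DR · Δt = 612.4 × 1800 = 1.10 × 10^6 m³.

V ≈ 1.10 × 10^6 m³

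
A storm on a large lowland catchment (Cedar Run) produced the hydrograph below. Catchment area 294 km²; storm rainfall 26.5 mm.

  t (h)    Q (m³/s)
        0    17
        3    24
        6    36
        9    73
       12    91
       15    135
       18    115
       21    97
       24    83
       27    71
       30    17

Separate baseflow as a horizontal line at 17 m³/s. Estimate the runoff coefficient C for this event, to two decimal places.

ΣQ_DR = 572.0 m³/s; V = ΣQ_DR·Δt = 6.178 × 10^6 m³.
Runoff depth d = V / A = 21.01 mm.
C = d / P = 21.01 / 26.5 = 0.79.

C ≈ 0.79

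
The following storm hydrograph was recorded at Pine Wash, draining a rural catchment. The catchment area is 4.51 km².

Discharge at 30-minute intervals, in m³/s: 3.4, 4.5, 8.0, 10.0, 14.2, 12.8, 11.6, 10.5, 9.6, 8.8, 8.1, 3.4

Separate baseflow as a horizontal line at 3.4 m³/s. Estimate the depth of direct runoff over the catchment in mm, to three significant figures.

d ≈ 25.6 mm

Direct runoff: 0.0, 1.1, 4.6, 6.6, 10.8, 9.4, 8.2, 7.1, 6.2, 5.4, 4.7, 0.0 m³/s; ΣQ_DR = 64.10 m³/s.
V = ΣQ_DR · Δt = 64.10 × 1800 s = 1.154 × 10^5 m³.
Over A = 4.51 km², depth = V / A = 25.6 mm.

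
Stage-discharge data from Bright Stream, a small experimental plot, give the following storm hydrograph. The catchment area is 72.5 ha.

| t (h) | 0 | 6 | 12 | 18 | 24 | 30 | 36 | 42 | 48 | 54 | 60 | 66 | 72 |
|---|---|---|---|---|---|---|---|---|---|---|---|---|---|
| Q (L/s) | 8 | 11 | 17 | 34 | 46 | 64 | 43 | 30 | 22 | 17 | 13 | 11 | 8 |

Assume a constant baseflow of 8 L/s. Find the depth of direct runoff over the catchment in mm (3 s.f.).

d ≈ 6.55 mm

Direct runoff: 0.0, 3.0, 9.0, 26.0, 38.0, 56.0, 35.0, 22.0, 14.0, 9.0, 5.0, 3.0, 0.0 L/s; ΣQ_DR = 220.0 L/s.
V = ΣQ_DR · Δt = 220.0 × 21600 s = 4.752 × 10^6 L.
Over A = 72.5 ha, depth = V / A = 6.55 mm.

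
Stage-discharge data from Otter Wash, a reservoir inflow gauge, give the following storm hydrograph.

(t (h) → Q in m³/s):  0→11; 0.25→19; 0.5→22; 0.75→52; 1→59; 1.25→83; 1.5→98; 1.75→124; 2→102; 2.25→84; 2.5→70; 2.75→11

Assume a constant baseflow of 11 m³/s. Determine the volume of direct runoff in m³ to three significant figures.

Direct-runoff ordinates (Q − Q_b): 0.0, 8.0, 11.0, 41.0, 48.0, 72.0, 87.0, 113.0, 91.0, 73.0, 59.0, 0.0 m³/s.
ΣQ_DR = 603.0 m³/s.
With Δt = 0.25 h = 900 s, V = ΣQ_DR · Δt = 603.0 × 900 = 5.43 × 10^5 m³.

V ≈ 5.43 × 10^5 m³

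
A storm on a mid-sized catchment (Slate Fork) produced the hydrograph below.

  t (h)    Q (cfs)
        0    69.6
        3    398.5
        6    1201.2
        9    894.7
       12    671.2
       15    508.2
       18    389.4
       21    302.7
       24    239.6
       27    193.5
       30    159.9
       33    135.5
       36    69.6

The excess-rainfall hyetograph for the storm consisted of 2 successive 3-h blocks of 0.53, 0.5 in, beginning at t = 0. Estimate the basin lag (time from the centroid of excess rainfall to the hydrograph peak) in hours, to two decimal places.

t_L ≈ 3.04 h

Centroid of excess rainfall: t_c = Σ P_i·t̄_i / ΣP_i = 2.9563 h (block centres at 1.5, 4.5 h).
Hydrograph peak occurs at t = 6 h, so basin lag t_L = 6 − 2.9563 = 3.04 h.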